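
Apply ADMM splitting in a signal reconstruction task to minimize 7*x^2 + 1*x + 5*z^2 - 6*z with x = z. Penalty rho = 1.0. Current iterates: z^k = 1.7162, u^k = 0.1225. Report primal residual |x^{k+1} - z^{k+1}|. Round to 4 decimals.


ADMM iteration with rho = 1.0, z^k = 1.7162, u^k = 0.1225
Step 1: x-update.
Minimize 7*x^2 + 1*x + (1.0/2)*(x - 1.7162 + 0.1225)^2
FOC: (2*7 + 1.0)*x = -1 + 1.0*(1.7162 - 0.1225)
x^{k+1} = 0.0396
Step 2: z-update.
Minimize 5*z^2 - 6*z + (1.0/2)*(0.0396 - z + 0.1225)^2
FOC: (2*5 + 1.0)*z = 6 + 1.0*(0.0396 + 0.1225)
z^{k+1} = 0.5602
Step 3: u-update.
u^{k+1} = 0.1225 + 0.0396 - 0.5602 = -0.3981
Step 4: Primal residual = |0.0396 - 0.5602| = 0.5206


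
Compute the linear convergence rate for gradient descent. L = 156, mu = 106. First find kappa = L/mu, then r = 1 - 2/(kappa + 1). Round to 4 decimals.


Step 1: Compute the condition number.
kappa = L/mu = 156/106 = 1.4717
Step 2: Compute the convergence rate.
r = 1 - 2/(kappa + 1) = 1 - 2*mu/(L + mu) = (L - mu)/(L + mu) = 50/262 = 0.1908


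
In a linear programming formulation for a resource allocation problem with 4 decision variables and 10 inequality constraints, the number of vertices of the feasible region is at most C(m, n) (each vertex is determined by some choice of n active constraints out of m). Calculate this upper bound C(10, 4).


Each vertex corresponds to some choice of n active constraints out of m, so the number of vertices is at most C(m, n) = m! / (n!(m-n)!).
m = 10, n = 4
Numerator: 10 * 9 * 8 * 7
Denominator: 4! = 24
C(10, 4) = 210


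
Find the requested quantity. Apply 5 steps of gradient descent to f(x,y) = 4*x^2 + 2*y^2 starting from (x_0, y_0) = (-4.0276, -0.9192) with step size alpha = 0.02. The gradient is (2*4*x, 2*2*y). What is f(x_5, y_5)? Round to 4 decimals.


Gradient descent on f(x,y) = 4*x^2 + 2*y^2.
Starting point: (-4.0276, -0.9192), alpha = 0.02
Step 1: grad_x = 2*4*-4.0276 = -32.2208, grad_y = 2*2*-0.9192 = -3.6768
  x_1 = -4.0276 - 0.02*-32.2208 = -3.3832
  y_1 = -0.9192 - 0.02*-3.6768 = -0.8457
Step 2: grad_x = 2*4*-3.3832 = -27.0655, grad_y = 2*2*-0.8457 = -3.3827
  x_2 = -3.3832 - 0.02*-27.0655 = -2.8419
  y_2 = -0.8457 - 0.02*-3.3827 = -0.778
Step 3: grad_x = 2*4*-2.8419 = -22.735, grad_y = 2*2*-0.778 = -3.112
  x_3 = -2.8419 - 0.02*-22.735 = -2.3872
  y_3 = -0.778 - 0.02*-3.112 = -0.7158
Step 4: grad_x = 2*4*-2.3872 = -19.0974, grad_y = 2*2*-0.7158 = -2.8631
  x_4 = -2.3872 - 0.02*-19.0974 = -2.0052
  y_4 = -0.7158 - 0.02*-2.8631 = -0.6585
Step 5: grad_x = 2*4*-2.0052 = -16.0418, grad_y = 2*2*-0.6585 = -2.634
  x_5 = -2.0052 - 0.02*-16.0418 = -1.6844
  y_5 = -0.6585 - 0.02*-2.634 = -0.6058
f(-1.6844, -0.6058) = 4*(-1.6844)^2 + 2*(-0.6058)^2 = 12.0827


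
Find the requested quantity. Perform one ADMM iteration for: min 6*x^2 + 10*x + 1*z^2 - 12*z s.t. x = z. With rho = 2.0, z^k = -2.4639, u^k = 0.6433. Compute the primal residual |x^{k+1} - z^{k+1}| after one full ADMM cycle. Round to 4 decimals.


ADMM iteration with rho = 2.0, z^k = -2.4639, u^k = 0.6433
Step 1: x-update.
Minimize 6*x^2 + 10*x + (2.0/2)*(x + 2.4639 + 0.6433)^2
FOC: (2*6 + 2.0)*x = -10 + 2.0*(-2.4639 - 0.6433)
x^{k+1} = -1.1582
Step 2: z-update.
Minimize 1*z^2 - 12*z + (2.0/2)*(-1.1582 - z + 0.6433)^2
FOC: (2*1 + 2.0)*z = 12 + 2.0*(-1.1582 + 0.6433)
z^{k+1} = 2.7426
Step 3: u-update.
u^{k+1} = 0.6433 - 1.1582 - 2.7426 = -3.2574
Step 4: Primal residual = |-1.1582 - 2.7426| = 3.9007


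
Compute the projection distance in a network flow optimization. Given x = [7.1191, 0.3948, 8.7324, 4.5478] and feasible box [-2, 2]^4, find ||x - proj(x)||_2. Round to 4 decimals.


Project each component onto [-2, 2].
clip(7.1191) = 2.0, clip(0.3948) = 0.3948, clip(8.7324) = 2.0, clip(4.5478) = 2.0
Projection = [2.0, 0.3948, 2.0, 2.0]
Squared diffs: [26.2052, 0.0, 45.3252, 6.4913]
Distance = sqrt(78.0217) = 8.833


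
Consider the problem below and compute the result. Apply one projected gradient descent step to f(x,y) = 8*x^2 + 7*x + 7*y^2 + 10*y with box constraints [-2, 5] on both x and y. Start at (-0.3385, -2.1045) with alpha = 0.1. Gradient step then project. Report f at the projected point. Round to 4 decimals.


Step 1: Compute gradient at (-0.3385, -2.1045).
grad_x = 2*8*-0.3385 + 7 = 1.584
grad_y = 2*7*-2.1045 + 10 = -19.463
Step 2: Gradient step.
x_raw = -0.3385 - 0.1*1.584 = -0.4969
y_raw = -2.1045 - 0.1*-19.463 = -0.1582
Step 3: Project onto [-2, 5].
x_proj = clip(-0.4969) = -0.4969
y_proj = clip(-0.1582) = -0.1582
Step 4: Evaluate f.
f(-0.4969, -0.1582) = -2.9098


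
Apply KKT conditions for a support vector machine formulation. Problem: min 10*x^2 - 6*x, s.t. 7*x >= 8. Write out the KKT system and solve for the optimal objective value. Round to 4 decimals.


Step 1: Try lambda = 0 (constraint inactive).
x_unc = 6/(2*10) = 0.3
Check: 7*0.3 = 2.1 < 8 -- violated!
Step 2: Constraint must be active: 7*x = 8
x* = 8/7 = 1.1429 (rounded; the exact value 8/7 is used below)
lambda = (2*10*(8/7) - 6)/7 = 2.4082
Step 3: Compute optimal value.
f(x*) = 10*(8/7)^2 - 6*(8/7) = 6.2041


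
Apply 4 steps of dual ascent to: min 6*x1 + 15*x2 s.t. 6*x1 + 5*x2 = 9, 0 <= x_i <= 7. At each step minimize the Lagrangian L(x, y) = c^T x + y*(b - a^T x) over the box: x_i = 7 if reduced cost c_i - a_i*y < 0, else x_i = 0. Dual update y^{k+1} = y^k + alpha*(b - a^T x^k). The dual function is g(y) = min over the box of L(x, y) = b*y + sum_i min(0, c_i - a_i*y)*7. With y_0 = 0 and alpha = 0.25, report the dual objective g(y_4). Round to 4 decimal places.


Dual ascent for LP: min 6*x1 + 15*x2, 6*x1 + 5*x2 = 9, 0 <= x_i <= 7
Step 1: y^k = 0.0, reduced costs: (6.0, 15.0)
  x^k = (0.0, 0.0), subgradient = b - a^T x = 9.0
  y^{k+1} = 0.0 + 0.25*9.0 = 2.25
Step 2: y^k = 2.25, reduced costs: (-7.5, 3.75)
  x^k = (7.0, 0.0), subgradient = b - a^T x = -33.0
  y^{k+1} = 2.25 + 0.25*-33.0 = -6.0
Step 3: y^k = -6.0, reduced costs: (42.0, 45.0)
  x^k = (0.0, 0.0), subgradient = b - a^T x = 9.0
  y^{k+1} = -6.0 + 0.25*9.0 = -3.75
Step 4: y^k = -3.75, reduced costs: (28.5, 33.75)
  x^k = (0.0, 0.0), subgradient = b - a^T x = 9.0
  y^{k+1} = -3.75 + 0.25*9.0 = -1.5
Dual objective at y_4 = -1.5: reduced costs (15.0, 22.5), box minimizer x = (0.0, 0.0)
g(y_4) = b*y + (c1 - a1*y)*x1 + (c2 - a2*y)*x2 = 9*(-1.5) + 15.0*0.0 + 22.5*0.0 = -13.5 + 0.0 + 0.0 = -13.5


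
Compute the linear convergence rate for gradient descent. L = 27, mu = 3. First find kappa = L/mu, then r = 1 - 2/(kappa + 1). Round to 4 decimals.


Step 1: Compute the condition number.
kappa = L/mu = 27/3 = 9.0
Step 2: Compute the convergence rate.
r = 1 - 2/(kappa + 1) = 1 - 2*mu/(L + mu) = (L - mu)/(L + mu) = 24/30 = 0.8


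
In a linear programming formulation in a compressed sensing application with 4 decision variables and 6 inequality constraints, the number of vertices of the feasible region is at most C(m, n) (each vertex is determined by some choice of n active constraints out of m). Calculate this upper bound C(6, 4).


Each vertex corresponds to some choice of n active constraints out of m, so the number of vertices is at most C(m, n) = m! / (n!(m-n)!).
m = 6, n = 4
Numerator: 6 * 5 * 4 * 3
Denominator: 4! = 24
C(6, 4) = 15


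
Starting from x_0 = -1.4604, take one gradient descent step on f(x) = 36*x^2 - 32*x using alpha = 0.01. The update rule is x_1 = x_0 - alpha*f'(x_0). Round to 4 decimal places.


We compute the gradient at x_0 and apply the update.
f'(x) = 72*x - 32
f'(-1.4604) = 72*-1.4604 - 32 = -137.1488
x_1 = -1.4604 - 0.01*-137.1488 = -0.0889


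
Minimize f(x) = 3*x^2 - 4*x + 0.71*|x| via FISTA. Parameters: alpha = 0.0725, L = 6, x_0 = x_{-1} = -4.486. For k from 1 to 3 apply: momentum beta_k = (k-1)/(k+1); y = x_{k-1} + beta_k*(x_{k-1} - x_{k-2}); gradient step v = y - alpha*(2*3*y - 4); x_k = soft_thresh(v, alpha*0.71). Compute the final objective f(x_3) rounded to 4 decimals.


FISTA on f(x) = 3*x^2 - 4*x + 0.71*|x|
L = 6, alpha = 0.0725
Iteration 1: beta = 0.0, y = -4.486 + 0.0*(-4.486 + 4.486) = -4.486
  grad(y) = -30.916, v = y - alpha*grad = -2.2446
  prox(v) = soft_thresh(-2.2446, 0.0515) = -2.1931
Iteration 2: beta = 0.3333, y = -2.1931 + 0.3333*(-2.1931 + 4.486) = -1.4288
  grad(y) = -12.5729, v = y - alpha*grad = -0.5173
  prox(v) = soft_thresh(-0.5173, 0.0515) = -0.4658
Iteration 3: beta = 0.5, y = -0.4658 + 0.5*(-0.4658 + 2.1931) = 0.3978
  grad(y) = -1.6129, v = y - alpha*grad = 0.5148
  prox(v) = soft_thresh(0.5148, 0.0515) = 0.4633
f(x_3) = 3*0.4633^2 - 4*0.4633 + 0.71*|0.4633| = -0.8803


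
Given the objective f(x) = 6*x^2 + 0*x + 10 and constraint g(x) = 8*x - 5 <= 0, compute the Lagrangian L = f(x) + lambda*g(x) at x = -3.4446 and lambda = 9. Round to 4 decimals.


Step 1: Evaluate f(x).
f(-3.4446) = 6*(-3.4446)^2 + 0*(-3.4446) + 10 = 81.1916
Step 2: Evaluate g(x).
g(-3.4446) = 8*-3.4446 - 5 = -32.5568
Step 3: Compute Lagrangian.
L = 81.1916 + 9*-32.5568 = -211.8196


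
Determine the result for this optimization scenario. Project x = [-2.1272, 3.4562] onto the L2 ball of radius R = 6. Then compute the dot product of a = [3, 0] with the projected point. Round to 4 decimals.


Step 1: Compute ||x|| (intermediates to 6 decimals).
||x|| = sqrt((-2.1272)^2 + 3.4562^2) = 4.058362
Step 2: Project.
Since ||x|| <= R, proj = x (no scaling needed).
proj(x) = [-2.1272, 3.4562]
Step 3: Dot product.
a^T * proj(x) = 3*(-2.1272) + 0*3.4562 = -6.3816


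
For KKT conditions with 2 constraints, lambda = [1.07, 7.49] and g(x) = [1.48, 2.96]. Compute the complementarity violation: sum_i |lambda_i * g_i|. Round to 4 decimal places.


KKT complementary slackness check:
lambda_1 * g_1 = 1.07 * 1.48 = 1.5836
lambda_2 * g_2 = 7.49 * 2.96 = 22.1704
Total violation = 1.5836 + 22.1704 = 23.754


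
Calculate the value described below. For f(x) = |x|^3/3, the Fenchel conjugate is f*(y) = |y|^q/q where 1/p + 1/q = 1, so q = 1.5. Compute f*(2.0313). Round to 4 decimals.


The conjugate exponent q satisfies 1/p + 1/q = 1.
p = 3, so q = 3/(3 - 1) = 1.5
|y|^q = 2.0313^1.5 = 2.8951
f*(2.0313) = 2.8951 / 1.5 = 1.9301


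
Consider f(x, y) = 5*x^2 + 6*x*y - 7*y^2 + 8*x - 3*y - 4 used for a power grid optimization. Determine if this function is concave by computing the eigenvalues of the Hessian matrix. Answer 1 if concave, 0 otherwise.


The Hessian of f(x,y) = 5*x^2 + 6*x*y - 7*y^2 + 8*x - 3*y - 4 is:
H = [[10, 6], [6, -14]]
Trace = 10 - 14 = -4
Determinant = 10*-14 - (6)^2 = -176
Discriminant = (-4)^2 - 4*-176 = 720.0
Eigenvalues: lambda_1 = -15.4164, lambda_2 = 11.4164
The function is not concave.

0


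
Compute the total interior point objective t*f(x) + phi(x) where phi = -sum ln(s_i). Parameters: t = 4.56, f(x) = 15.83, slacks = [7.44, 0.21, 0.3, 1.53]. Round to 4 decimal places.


Step 1: Compute log-barrier.
ln values: [2.0069, -1.5606, -1.204, 0.4253]
phi = -(2.0069 - 1.5606 - 1.204 + 0.4253) = 0.3325
Step 2: Compute augmented objective.
t*f(x) = 4.56*15.83 = 72.1848
Total = 72.1848 + 0.3325 = 72.5173


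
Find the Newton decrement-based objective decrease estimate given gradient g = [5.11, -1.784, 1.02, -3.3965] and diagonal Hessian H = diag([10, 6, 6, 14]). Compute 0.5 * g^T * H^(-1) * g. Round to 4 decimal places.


Step 1: H is diagonal, so H^(-1) * g = [0.511, -0.2973, 0.17, -0.2426].
Step 2: g^T H^(-1) g = sum_i g_i^2 / H_ii
  = (5.11)^2/10 + (-1.784)^2/6 + (1.02)^2/6 + (-3.3965)^2/14
  = 2.6112 + 0.5304 + 0.1734 + 0.824 = 4.1391
Step 3: Objective decrease = 0.5 * g^T H^(-1) g = 2.0695


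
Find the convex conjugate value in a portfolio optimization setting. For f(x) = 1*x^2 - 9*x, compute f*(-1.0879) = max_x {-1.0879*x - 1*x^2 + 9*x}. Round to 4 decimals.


f*(y) = sup_x {y*x - a*x^2 - b*x} = sup_x {(y-b)*x - a*x^2}
FOC: (y - b) - 2a*x = 0 => x* = (y - b)/(2a)
x* = (-1.0879 + 9)/(2*1) = 3.9561
f*(-1.0879) = (y-b)^2/(4a) = (-1.0879 + 9)^2/(4*1)
= 62.6013/4 = 15.6503


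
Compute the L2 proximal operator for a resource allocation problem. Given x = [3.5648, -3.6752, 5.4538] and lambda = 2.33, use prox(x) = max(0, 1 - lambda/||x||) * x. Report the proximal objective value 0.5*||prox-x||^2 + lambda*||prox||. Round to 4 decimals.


Step 1: Compute ||x||.
||x|| = 7.4806
Step 2: Compute scaling factor.
scale = max(0, 1 - 2.33/7.4806) = 0.6885
Step 3: prox(x) = [2.4545, -2.5305, 3.7551]
||prox(x)|| = 5.1506
Step 4: Proximal objective.
0.5*||prox-x||^2 = 2.7145
lambda*||prox|| = 12.0009
Total = 14.7153


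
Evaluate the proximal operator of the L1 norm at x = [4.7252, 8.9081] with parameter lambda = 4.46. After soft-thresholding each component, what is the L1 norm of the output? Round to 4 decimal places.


Soft-thresholding with lambda = 4.46:
prox(4.7252) = sign(4.7252)*max(|4.7252| - 4.46, 0) = 0.2652
prox(8.9081) = sign(8.9081)*max(|8.9081| - 4.46, 0) = 4.4481
prox(x) = [0.2652, 4.4481]
||prox(x)||_1 = 0.2652 + 4.4481 = 4.7133


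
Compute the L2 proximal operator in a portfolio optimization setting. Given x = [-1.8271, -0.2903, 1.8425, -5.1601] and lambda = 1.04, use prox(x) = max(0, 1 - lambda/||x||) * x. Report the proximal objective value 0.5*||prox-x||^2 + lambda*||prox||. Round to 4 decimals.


Step 1: Compute ||x||.
||x|| = 5.7831
Step 2: Compute scaling factor.
scale = max(0, 1 - 1.04/5.7831) = 0.8202
Step 3: prox(x) = [-1.4985, -0.2381, 1.5112, -4.2321]
||prox(x)|| = 4.7431
Step 4: Proximal objective.
0.5*||prox-x||^2 = 0.5408
lambda*||prox|| = 4.9328
Total = 5.4736


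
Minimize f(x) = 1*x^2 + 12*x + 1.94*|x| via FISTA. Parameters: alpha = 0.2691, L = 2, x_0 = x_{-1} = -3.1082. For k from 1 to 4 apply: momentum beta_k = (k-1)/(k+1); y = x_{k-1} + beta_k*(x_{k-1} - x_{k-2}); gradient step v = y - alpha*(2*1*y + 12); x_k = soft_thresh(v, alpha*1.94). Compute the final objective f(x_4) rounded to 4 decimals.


FISTA on f(x) = 1*x^2 + 12*x + 1.94*|x|
L = 2, alpha = 0.2691
Iteration 1: beta = 0.0, y = -3.1082 + 0.0*(-3.1082 + 3.1082) = -3.1082
  grad(y) = 5.7836, v = y - alpha*grad = -4.6646
  prox(v) = soft_thresh(-4.6646, 0.5221) = -4.1425
Iteration 2: beta = 0.3333, y = -4.1425 + 0.3333*(-4.1425 + 3.1082) = -4.4873
  grad(y) = 3.0254, v = y - alpha*grad = -5.3014
  prox(v) = soft_thresh(-5.3014, 0.5221) = -4.7794
Iteration 3: beta = 0.5, y = -4.7794 + 0.5*(-4.7794 + 4.1425) = -5.0978
  grad(y) = 1.8044, v = y - alpha*grad = -5.5834
  prox(v) = soft_thresh(-5.5834, 0.5221) = -5.0613
Iteration 4: beta = 0.6, y = -5.0613 + 0.6*(-5.0613 + 4.7794) = -5.2305
  grad(y) = 1.5391, v = y - alpha*grad = -5.6446
  prox(v) = soft_thresh(-5.6446, 0.5221) = -5.1226
f(x_4) = 1*(-5.1226)^2 + 12*(-5.1226) + 1.94*|-5.1226| = -25.2923


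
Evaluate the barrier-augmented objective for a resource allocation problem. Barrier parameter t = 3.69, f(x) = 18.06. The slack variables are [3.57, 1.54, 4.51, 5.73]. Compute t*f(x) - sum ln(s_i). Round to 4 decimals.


Step 1: Compute log-barrier.
ln values: [1.2726, 0.4318, 1.5063, 1.7457]
phi = -(1.2726 + 0.4318 + 1.5063 + 1.7457) = -4.9564
Step 2: Compute augmented objective.
t*f(x) = 3.69*18.06 = 66.6414
Total = 66.6414 - 4.9564 = 61.685


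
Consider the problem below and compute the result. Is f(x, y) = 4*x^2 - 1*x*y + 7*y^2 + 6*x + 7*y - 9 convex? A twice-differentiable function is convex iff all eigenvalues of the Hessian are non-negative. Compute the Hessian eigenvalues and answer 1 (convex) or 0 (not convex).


The Hessian of f(x,y) = 4*x^2 - 1*x*y + 7*y^2 + 6*x + 7*y - 9 is:
H = [[8, -1], [-1, 14]]
Trace = 8 + 14 = 22
Determinant = 8*14 - (-1)^2 = 111
Discriminant = (22)^2 - 4*111 = 40.0
Eigenvalues: lambda_1 = 7.8377, lambda_2 = 14.1623
The function is convex.

1


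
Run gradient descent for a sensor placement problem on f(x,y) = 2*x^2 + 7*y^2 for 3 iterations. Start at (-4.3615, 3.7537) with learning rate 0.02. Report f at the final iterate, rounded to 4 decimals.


Gradient descent on f(x,y) = 2*x^2 + 7*y^2.
Starting point: (-4.3615, 3.7537), alpha = 0.02
Step 1: grad_x = 2*2*-4.3615 = -17.446, grad_y = 2*7*3.7537 = 52.5518
  x_1 = -4.3615 - 0.02*-17.446 = -4.0126
  y_1 = 3.7537 - 0.02*52.5518 = 2.7027
Step 2: grad_x = 2*2*-4.0126 = -16.0503, grad_y = 2*7*2.7027 = 37.8373
  x_2 = -4.0126 - 0.02*-16.0503 = -3.6916
  y_2 = 2.7027 - 0.02*37.8373 = 1.9459
Step 3: grad_x = 2*2*-3.6916 = -14.7663, grad_y = 2*7*1.9459 = 27.2429
  x_3 = -3.6916 - 0.02*-14.7663 = -3.3962
  y_3 = 1.9459 - 0.02*27.2429 = 1.4011
f(-3.3962, 1.4011) = 2*(-3.3962)^2 + 7*1.4011^2 = 36.8098


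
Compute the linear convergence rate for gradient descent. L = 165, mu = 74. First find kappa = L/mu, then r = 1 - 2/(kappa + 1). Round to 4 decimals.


Step 1: Compute the condition number.
kappa = L/mu = 165/74 = 2.2297
Step 2: Compute the convergence rate.
r = 1 - 2/(kappa + 1) = 1 - 2*mu/(L + mu) = (L - mu)/(L + mu) = 91/239 = 0.3808


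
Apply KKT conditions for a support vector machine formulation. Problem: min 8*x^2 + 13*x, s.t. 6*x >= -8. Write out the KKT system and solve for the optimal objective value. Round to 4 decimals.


Step 1: Try lambda = 0 (constraint inactive).
Stationarity: 2*8*x + 13 = 0
x* = -13/(2*8) = -0.8125
Check constraint: 6*-0.8125 = -4.875 >= -8 -- satisfied.
Step 2: Compute optimal value.
f(x*) = 8*(-0.8125)^2 + 13*(-0.8125) = -5.2813


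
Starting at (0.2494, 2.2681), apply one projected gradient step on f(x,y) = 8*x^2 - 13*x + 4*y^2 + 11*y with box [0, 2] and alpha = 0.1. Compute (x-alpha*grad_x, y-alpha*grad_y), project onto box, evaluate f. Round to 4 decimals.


Step 1: Compute gradient at (0.2494, 2.2681).
grad_x = 2*8*0.2494 - 13 = -9.0096
grad_y = 2*4*2.2681 + 11 = 29.1448
Step 2: Gradient step.
x_raw = 0.2494 - 0.1*-9.0096 = 1.1504
y_raw = 2.2681 - 0.1*29.1448 = -0.6464
Step 3: Project onto [0, 2].
x_proj = clip(1.1504) = 1.1504
y_proj = clip(-0.6464) = 0.0
Step 4: Evaluate f.
f(1.1504, 0.0) = -4.3681


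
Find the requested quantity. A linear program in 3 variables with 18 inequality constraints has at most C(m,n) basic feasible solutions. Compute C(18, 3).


Each vertex corresponds to some choice of n active constraints out of m, so the number of vertices is at most C(m, n) = m! / (n!(m-n)!).
m = 18, n = 3
Numerator: 18 * 17 * 16
Denominator: 3! = 6
C(18, 3) = 816


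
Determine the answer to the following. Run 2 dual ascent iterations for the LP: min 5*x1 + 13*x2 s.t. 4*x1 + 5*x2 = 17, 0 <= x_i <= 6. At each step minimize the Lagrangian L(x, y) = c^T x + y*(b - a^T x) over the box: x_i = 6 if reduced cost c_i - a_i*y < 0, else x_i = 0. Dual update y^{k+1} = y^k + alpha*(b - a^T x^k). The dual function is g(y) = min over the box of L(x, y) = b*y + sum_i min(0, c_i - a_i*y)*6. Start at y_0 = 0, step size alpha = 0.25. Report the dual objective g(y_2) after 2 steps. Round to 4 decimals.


Dual ascent for LP: min 5*x1 + 13*x2, 4*x1 + 5*x2 = 17, 0 <= x_i <= 6
Step 1: y^k = 0.0, reduced costs: (5.0, 13.0)
  x^k = (0.0, 0.0), subgradient = b - a^T x = 17.0
  y^{k+1} = 0.0 + 0.25*17.0 = 4.25
Step 2: y^k = 4.25, reduced costs: (-12.0, -8.25)
  x^k = (6.0, 6.0), subgradient = b - a^T x = -37.0
  y^{k+1} = 4.25 + 0.25*-37.0 = -5.0
Dual objective at y_2 = -5.0: reduced costs (25.0, 38.0), box minimizer x = (0.0, 0.0)
g(y_2) = b*y + (c1 - a1*y)*x1 + (c2 - a2*y)*x2 = 17*(-5.0) + 25.0*0.0 + 38.0*0.0 = -85.0 + 0.0 + 0.0 = -85.0


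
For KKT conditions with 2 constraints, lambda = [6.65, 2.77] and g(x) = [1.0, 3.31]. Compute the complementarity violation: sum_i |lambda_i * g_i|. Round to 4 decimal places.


KKT complementary slackness check:
lambda_1 * g_1 = 6.65 * 1.0 = 6.65
lambda_2 * g_2 = 2.77 * 3.31 = 9.1687
Total violation = 6.65 + 9.1687 = 15.8187


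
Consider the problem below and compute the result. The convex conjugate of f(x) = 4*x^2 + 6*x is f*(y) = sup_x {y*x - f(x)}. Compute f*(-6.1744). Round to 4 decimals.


f*(y) = sup_x {y*x - a*x^2 - b*x} = sup_x {(y-b)*x - a*x^2}
FOC: (y - b) - 2a*x = 0 => x* = (y - b)/(2a)
x* = (-6.1744 - 6)/(2*4) = -1.5218
f*(-6.1744) = (y-b)^2/(4a) = (-6.1744 - 6)^2/(4*4)
= 148.216/16 = 9.2635


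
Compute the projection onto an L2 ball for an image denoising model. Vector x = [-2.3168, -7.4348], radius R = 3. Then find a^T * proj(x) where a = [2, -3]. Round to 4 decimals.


Step 1: Compute ||x|| (intermediates to 6 decimals).
||x|| = sqrt((-2.3168)^2 + (-7.4348)^2) = 7.787414
Step 2: Project.
Since ||x|| > R, scale = R/||x|| = 3/7.787414 = 0.385237, proj(x) = scale * x
proj(x) = [-0.892517, -2.86416]
Step 3: Dot product.
a^T * proj(x) = 2*(-0.892517) - 3*(-2.86416) = 6.8074


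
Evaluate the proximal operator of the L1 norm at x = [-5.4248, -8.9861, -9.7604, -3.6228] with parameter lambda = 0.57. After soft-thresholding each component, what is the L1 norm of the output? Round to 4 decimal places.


Soft-thresholding with lambda = 0.57:
prox(-5.4248) = sign(-5.4248)*max(|-5.4248| - 0.57, 0) = -4.8548
prox(-8.9861) = sign(-8.9861)*max(|-8.9861| - 0.57, 0) = -8.4161
prox(-9.7604) = sign(-9.7604)*max(|-9.7604| - 0.57, 0) = -9.1904
prox(-3.6228) = sign(-3.6228)*max(|-3.6228| - 0.57, 0) = -3.0528
prox(x) = [-4.8548, -8.4161, -9.1904, -3.0528]
||prox(x)||_1 = 4.8548 + 8.4161 + 9.1904 + 3.0528 = 25.5141


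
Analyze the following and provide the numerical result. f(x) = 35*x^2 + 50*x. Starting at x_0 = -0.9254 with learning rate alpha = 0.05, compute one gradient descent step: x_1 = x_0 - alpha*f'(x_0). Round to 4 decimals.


We compute the gradient at x_0 and apply the update.
f'(x) = 70*x + 50
f'(-0.9254) = 70*-0.9254 + 50 = -14.778
x_1 = -0.9254 - 0.05*-14.778 = -0.1865


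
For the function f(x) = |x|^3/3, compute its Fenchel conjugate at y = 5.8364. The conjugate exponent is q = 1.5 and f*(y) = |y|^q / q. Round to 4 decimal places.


The conjugate exponent q satisfies 1/p + 1/q = 1.
p = 3, so q = 3/(3 - 1) = 1.5
|y|^q = 5.8364^1.5 = 14.1
f*(5.8364) = 14.1 / 1.5 = 9.4


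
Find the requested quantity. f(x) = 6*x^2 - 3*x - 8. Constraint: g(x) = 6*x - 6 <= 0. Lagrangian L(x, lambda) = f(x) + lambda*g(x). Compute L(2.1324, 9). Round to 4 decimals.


Step 1: Evaluate f(x).
f(2.1324) = 6*2.1324^2 - 3*2.1324 - 8 = 12.8856
Step 2: Evaluate g(x).
g(2.1324) = 6*2.1324 - 6 = 6.7944
Step 3: Compute Lagrangian.
L = 12.8856 + 9*6.7944 = 74.0352


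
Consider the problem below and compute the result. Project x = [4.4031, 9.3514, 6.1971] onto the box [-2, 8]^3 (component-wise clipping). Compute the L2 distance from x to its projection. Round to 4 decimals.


Project each component onto [-2, 8].
clip(4.4031) = 4.4031, clip(9.3514) = 8.0, clip(6.1971) = 6.1971
Projection = [4.4031, 8.0, 6.1971]
Squared diffs: [0.0, 1.8263, 0.0]
Distance = sqrt(1.8263) = 1.3514


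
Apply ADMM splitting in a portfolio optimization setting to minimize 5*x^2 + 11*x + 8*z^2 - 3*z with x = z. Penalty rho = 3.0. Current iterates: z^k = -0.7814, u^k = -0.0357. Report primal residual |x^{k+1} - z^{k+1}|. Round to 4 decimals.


ADMM iteration with rho = 3.0, z^k = -0.7814, u^k = -0.0357
Step 1: x-update.
Minimize 5*x^2 + 11*x + (3.0/2)*(x + 0.7814 - 0.0357)^2
FOC: (2*5 + 3.0)*x = -11 + 3.0*(-0.7814 + 0.0357)
x^{k+1} = -1.0182
Step 2: z-update.
Minimize 8*z^2 - 3*z + (3.0/2)*(-1.0182 - z - 0.0357)^2
FOC: (2*8 + 3.0)*z = 3 + 3.0*(-1.0182 - 0.0357)
z^{k+1} = -0.0085
Step 3: u-update.
u^{k+1} = -0.0357 - 1.0182 + 0.0085 = -1.0454
Step 4: Primal residual = |-1.0182 + 0.0085| = 1.0097


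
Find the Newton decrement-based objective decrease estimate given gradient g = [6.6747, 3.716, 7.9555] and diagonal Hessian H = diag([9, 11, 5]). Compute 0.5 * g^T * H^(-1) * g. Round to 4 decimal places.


Step 1: H is diagonal, so H^(-1) * g = [0.7416, 0.3378, 1.5911].
Step 2: g^T H^(-1) g = sum_i g_i^2 / H_ii
  = (6.6747)^2/9 + (3.716)^2/11 + (7.9555)^2/5
  = 4.9502 + 1.2553 + 12.658 = 18.8635
Step 3: Objective decrease = 0.5 * g^T H^(-1) g = 9.4318


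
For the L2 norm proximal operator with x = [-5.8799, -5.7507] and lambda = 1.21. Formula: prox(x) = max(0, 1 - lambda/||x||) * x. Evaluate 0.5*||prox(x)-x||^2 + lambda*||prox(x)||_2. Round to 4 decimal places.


Step 1: Compute ||x||.
||x|| = 8.2246
Step 2: Compute scaling factor.
scale = max(0, 1 - 1.21/8.2246) = 0.8529
Step 3: prox(x) = [-5.0148, -4.9047]
||prox(x)|| = 7.0146
Step 4: Proximal objective.
0.5*||prox-x||^2 = 0.7321
lambda*||prox|| = 8.4877
Total = 9.2197


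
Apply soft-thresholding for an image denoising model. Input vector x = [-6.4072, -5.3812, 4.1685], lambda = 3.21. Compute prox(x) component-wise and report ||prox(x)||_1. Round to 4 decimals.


Soft-thresholding with lambda = 3.21:
prox(-6.4072) = sign(-6.4072)*max(|-6.4072| - 3.21, 0) = -3.1972
prox(-5.3812) = sign(-5.3812)*max(|-5.3812| - 3.21, 0) = -2.1712
prox(4.1685) = sign(4.1685)*max(|4.1685| - 3.21, 0) = 0.9585
prox(x) = [-3.1972, -2.1712, 0.9585]
||prox(x)||_1 = 3.1972 + 2.1712 + 0.9585 = 6.3269


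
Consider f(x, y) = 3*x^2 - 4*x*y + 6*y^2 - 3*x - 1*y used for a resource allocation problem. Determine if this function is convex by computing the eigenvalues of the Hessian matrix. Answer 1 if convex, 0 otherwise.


The Hessian of f(x,y) = 3*x^2 - 4*x*y + 6*y^2 - 3*x - 1*y is:
H = [[6, -4], [-4, 12]]
Trace = 6 + 12 = 18
Determinant = 6*12 - (-4)^2 = 56
Discriminant = (18)^2 - 4*56 = 100.0
Eigenvalues: lambda_1 = 4.0, lambda_2 = 14.0
The function is convex.

1


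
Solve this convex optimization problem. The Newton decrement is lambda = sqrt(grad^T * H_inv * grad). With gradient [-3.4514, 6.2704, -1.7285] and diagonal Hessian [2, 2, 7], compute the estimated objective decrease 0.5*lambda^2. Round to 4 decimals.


Step 1: H is diagonal, so H^(-1) * g = [-1.7257, 3.1352, -0.2469].
Step 2: g^T H^(-1) g = sum_i g_i^2 / H_ii
  = (-3.4514)^2/2 + (6.2704)^2/2 + (-1.7285)^2/7
  = 5.9561 + 19.659 + 0.4268 = 26.0419
Step 3: Objective decrease = 0.5 * g^T H^(-1) g = 13.0209


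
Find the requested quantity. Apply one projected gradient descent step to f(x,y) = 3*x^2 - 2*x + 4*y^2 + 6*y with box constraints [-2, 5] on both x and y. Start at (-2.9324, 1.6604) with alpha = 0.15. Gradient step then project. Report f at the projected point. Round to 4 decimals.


Step 1: Compute gradient at (-2.9324, 1.6604).
grad_x = 2*3*-2.9324 - 2 = -19.5944
grad_y = 2*4*1.6604 + 6 = 19.2832
Step 2: Gradient step.
x_raw = -2.9324 - 0.15*-19.5944 = 0.0068
y_raw = 1.6604 - 0.15*19.2832 = -1.2321
Step 3: Project onto [-2, 5].
x_proj = clip(0.0068) = 0.0068
y_proj = clip(-1.2321) = -1.2321
Step 4: Evaluate f.
f(0.0068, -1.2321) = -1.3338


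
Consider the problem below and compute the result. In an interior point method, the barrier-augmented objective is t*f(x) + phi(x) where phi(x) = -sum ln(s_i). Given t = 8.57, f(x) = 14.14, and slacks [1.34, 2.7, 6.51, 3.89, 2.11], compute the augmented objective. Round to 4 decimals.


Step 1: Compute log-barrier.
ln values: [0.2927, 0.9933, 1.8733, 1.3584, 0.7467]
phi = -(0.2927 + 0.9933 + 1.8733 + 1.3584 + 0.7467) = -5.2644
Step 2: Compute augmented objective.
t*f(x) = 8.57*14.14 = 121.1798
Total = 121.1798 - 5.2644 = 115.9154


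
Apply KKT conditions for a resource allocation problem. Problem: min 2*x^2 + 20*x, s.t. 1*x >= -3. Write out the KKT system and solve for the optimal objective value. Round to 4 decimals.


Step 1: Try lambda = 0 (constraint inactive).
x_unc = -20/(2*2) = -5.0
Check: 1*-5.0 = -5.0 < -3 -- violated!
Step 2: Constraint must be active: 1*x = -3
x* = -3/1 = -3.0
lambda = (2*2*(-3.0) + 20)/1 = 8.0
Step 3: Compute optimal value.
f(x*) = 2*(-3.0)^2 + 20*(-3.0) = -42.0


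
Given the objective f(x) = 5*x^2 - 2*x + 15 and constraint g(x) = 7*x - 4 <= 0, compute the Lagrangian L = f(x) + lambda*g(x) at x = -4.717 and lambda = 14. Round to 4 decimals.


Step 1: Evaluate f(x).
f(-4.717) = 5*(-4.717)^2 - 2*(-4.717) + 15 = 135.6844
Step 2: Evaluate g(x).
g(-4.717) = 7*-4.717 - 4 = -37.019
Step 3: Compute Lagrangian.
L = 135.6844 + 14*-37.019 = -382.5816


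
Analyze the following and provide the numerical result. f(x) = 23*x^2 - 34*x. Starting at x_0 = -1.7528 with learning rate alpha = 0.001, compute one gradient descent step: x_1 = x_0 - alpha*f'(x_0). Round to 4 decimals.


We compute the gradient at x_0 and apply the update.
f'(x) = 46*x - 34
f'(-1.7528) = 46*-1.7528 - 34 = -114.6288
x_1 = -1.7528 - 0.001*-114.6288 = -1.6382


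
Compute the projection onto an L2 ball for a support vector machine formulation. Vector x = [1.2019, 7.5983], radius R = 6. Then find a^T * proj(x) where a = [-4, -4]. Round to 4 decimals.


Step 1: Compute ||x|| (intermediates to 6 decimals).
||x|| = sqrt(1.2019^2 + 7.5983^2) = 7.692771
Step 2: Project.
Since ||x|| > R, scale = R/||x|| = 6/7.692771 = 0.779953, proj(x) = scale * x
proj(x) = [0.937426, 5.926317]
Step 3: Dot product.
a^T * proj(x) = -4*0.937426 - 4*5.926317 = -27.455


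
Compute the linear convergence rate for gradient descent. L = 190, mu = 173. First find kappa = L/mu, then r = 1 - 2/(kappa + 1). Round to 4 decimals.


Step 1: Compute the condition number.
kappa = L/mu = 190/173 = 1.0983
Step 2: Compute the convergence rate.
r = 1 - 2/(kappa + 1) = 1 - 2*mu/(L + mu) = (L - mu)/(L + mu) = 17/363 = 0.0468


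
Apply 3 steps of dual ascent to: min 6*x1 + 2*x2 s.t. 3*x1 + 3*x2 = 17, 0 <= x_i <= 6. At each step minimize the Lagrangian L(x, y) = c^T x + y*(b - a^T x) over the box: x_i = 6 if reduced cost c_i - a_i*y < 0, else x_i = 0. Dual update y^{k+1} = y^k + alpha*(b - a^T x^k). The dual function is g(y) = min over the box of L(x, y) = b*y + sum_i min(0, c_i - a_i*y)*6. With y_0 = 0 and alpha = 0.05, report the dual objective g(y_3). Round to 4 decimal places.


Dual ascent for LP: min 6*x1 + 2*x2, 3*x1 + 3*x2 = 17, 0 <= x_i <= 6
Step 1: y^k = 0.0, reduced costs: (6.0, 2.0)
  x^k = (0.0, 0.0), subgradient = b - a^T x = 17.0
  y^{k+1} = 0.0 + 0.05*17.0 = 0.85
Step 2: y^k = 0.85, reduced costs: (3.45, -0.55)
  x^k = (0.0, 6.0), subgradient = b - a^T x = -1.0
  y^{k+1} = 0.85 + 0.05*-1.0 = 0.8
Step 3: y^k = 0.8, reduced costs: (3.6, -0.4)
  x^k = (0.0, 6.0), subgradient = b - a^T x = -1.0
  y^{k+1} = 0.8 + 0.05*-1.0 = 0.75
Dual objective at y_3 = 0.75: reduced costs (3.75, -0.25), box minimizer x = (0.0, 6.0)
g(y_3) = b*y + (c1 - a1*y)*x1 + (c2 - a2*y)*x2 = 17*0.75 + 3.75*0.0 + (-0.25)*6.0 = 12.75 + 0.0 - 1.5 = 11.25


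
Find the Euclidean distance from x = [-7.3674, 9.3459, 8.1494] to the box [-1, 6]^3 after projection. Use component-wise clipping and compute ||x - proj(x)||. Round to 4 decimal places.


Project each component onto [-1, 6].
clip(-7.3674) = -1.0, clip(9.3459) = 6.0, clip(8.1494) = 6.0
Projection = [-1.0, 6.0, 6.0]
Squared diffs: [40.5438, 11.195, 4.6199]
Distance = sqrt(56.3587) = 7.5072


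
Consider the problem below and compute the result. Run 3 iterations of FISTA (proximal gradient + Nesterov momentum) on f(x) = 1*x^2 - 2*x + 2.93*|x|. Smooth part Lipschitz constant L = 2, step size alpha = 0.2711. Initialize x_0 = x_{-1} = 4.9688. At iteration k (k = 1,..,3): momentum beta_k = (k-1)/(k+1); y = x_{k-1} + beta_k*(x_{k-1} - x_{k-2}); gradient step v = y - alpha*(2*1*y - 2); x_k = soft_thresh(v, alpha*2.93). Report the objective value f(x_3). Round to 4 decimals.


FISTA on f(x) = 1*x^2 - 2*x + 2.93*|x|
L = 2, alpha = 0.2711
Iteration 1: beta = 0.0, y = 4.9688 + 0.0*(4.9688 - 4.9688) = 4.9688
  grad(y) = 7.9376, v = y - alpha*grad = 2.8169
  prox(v) = soft_thresh(2.8169, 0.7943) = 2.0226
Iteration 2: beta = 0.3333, y = 2.0226 + 0.3333*(2.0226 - 4.9688) = 1.0405
  grad(y) = 0.081, v = y - alpha*grad = 1.0186
  prox(v) = soft_thresh(1.0186, 0.7943) = 0.2242
Iteration 3: beta = 0.5, y = 0.2242 + 0.5*(0.2242 - 2.0226) = -0.675
  grad(y) = -3.3499, v = y - alpha*grad = 0.2332
  prox(v) = soft_thresh(0.2332, 0.7943) = 0.0
f(x_3) = 1*0.0^2 - 2*0.0 + 2.93*|0.0| = 0.0


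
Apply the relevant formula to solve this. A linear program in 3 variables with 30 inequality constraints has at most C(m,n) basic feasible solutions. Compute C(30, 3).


Each vertex corresponds to some choice of n active constraints out of m, so the number of vertices is at most C(m, n) = m! / (n!(m-n)!).
m = 30, n = 3
Numerator: 30 * 29 * 28
Denominator: 3! = 6
C(30, 3) = 4060


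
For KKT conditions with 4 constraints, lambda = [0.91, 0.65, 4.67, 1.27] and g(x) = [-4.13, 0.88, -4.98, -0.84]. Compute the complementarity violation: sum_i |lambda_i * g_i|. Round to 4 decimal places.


KKT complementary slackness check:
lambda_1 * g_1 = 0.91 * -4.13 = -3.7583
lambda_2 * g_2 = 0.65 * 0.88 = 0.572
lambda_3 * g_3 = 4.67 * -4.98 = -23.2566
lambda_4 * g_4 = 1.27 * -0.84 = -1.0668
Total violation = 3.7583 + 0.572 + 23.2566 + 1.0668 = 28.6537


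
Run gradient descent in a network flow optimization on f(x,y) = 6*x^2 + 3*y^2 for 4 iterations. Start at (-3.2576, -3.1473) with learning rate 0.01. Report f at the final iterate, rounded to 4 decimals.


Gradient descent on f(x,y) = 6*x^2 + 3*y^2.
Starting point: (-3.2576, -3.1473), alpha = 0.01
Step 1: grad_x = 2*6*-3.2576 = -39.0912, grad_y = 2*3*-3.1473 = -18.8838
  x_1 = -3.2576 - 0.01*-39.0912 = -2.8667
  y_1 = -3.1473 - 0.01*-18.8838 = -2.9585
Step 2: grad_x = 2*6*-2.8667 = -34.4003, grad_y = 2*3*-2.9585 = -17.7508
  x_2 = -2.8667 - 0.01*-34.4003 = -2.5227
  y_2 = -2.9585 - 0.01*-17.7508 = -2.781
Step 3: grad_x = 2*6*-2.5227 = -30.2722, grad_y = 2*3*-2.781 = -16.6857
  x_3 = -2.5227 - 0.01*-30.2722 = -2.22
  y_3 = -2.781 - 0.01*-16.6857 = -2.6141
Step 4: grad_x = 2*6*-2.22 = -26.6396, grad_y = 2*3*-2.6141 = -15.6846
  x_4 = -2.22 - 0.01*-26.6396 = -1.9536
  y_4 = -2.6141 - 0.01*-15.6846 = -2.4573
f(-1.9536, -2.4573) = 6*(-1.9536)^2 + 3*(-2.4573)^2 = 41.0128


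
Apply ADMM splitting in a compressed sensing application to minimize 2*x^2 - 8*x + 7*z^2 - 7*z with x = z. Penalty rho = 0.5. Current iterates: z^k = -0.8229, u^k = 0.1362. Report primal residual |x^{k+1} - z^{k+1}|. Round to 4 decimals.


ADMM iteration with rho = 0.5, z^k = -0.8229, u^k = 0.1362
Step 1: x-update.
Minimize 2*x^2 - 8*x + (0.5/2)*(x + 0.8229 + 0.1362)^2
FOC: (2*2 + 0.5)*x = 8 + 0.5*(-0.8229 - 0.1362)
x^{k+1} = 1.6712
Step 2: z-update.
Minimize 7*z^2 - 7*z + (0.5/2)*(1.6712 - z + 0.1362)^2
FOC: (2*7 + 0.5)*z = 7 + 0.5*(1.6712 + 0.1362)
z^{k+1} = 0.5451
Step 3: u-update.
u^{k+1} = 0.1362 + 1.6712 - 0.5451 = 1.2623
Step 4: Primal residual = |1.6712 - 0.5451| = 1.1261


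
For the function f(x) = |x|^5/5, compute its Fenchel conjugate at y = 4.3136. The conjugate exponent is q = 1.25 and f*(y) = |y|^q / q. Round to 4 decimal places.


The conjugate exponent q satisfies 1/p + 1/q = 1.
p = 5, so q = 5/(5 - 1) = 1.25
|y|^q = 4.3136^1.25 = 6.2166
f*(4.3136) = 6.2166 / 1.25 = 4.9732


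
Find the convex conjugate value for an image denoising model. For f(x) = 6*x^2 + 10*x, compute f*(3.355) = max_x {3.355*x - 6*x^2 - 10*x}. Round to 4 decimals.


f*(y) = sup_x {y*x - a*x^2 - b*x} = sup_x {(y-b)*x - a*x^2}
FOC: (y - b) - 2a*x = 0 => x* = (y - b)/(2a)
x* = (3.355 - 10)/(2*6) = -0.5538
f*(3.355) = (y-b)^2/(4a) = (3.355 - 10)^2/(4*6)
= 44.156/24 = 1.8398


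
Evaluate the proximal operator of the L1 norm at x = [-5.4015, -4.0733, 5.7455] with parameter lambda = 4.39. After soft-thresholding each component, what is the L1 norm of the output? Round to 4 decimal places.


Soft-thresholding with lambda = 4.39:
prox(-5.4015) = sign(-5.4015)*max(|-5.4015| - 4.39, 0) = -1.0115
prox(-4.0733) = sign(-4.0733)*max(|-4.0733| - 4.39, 0) = 0.0
prox(5.7455) = sign(5.7455)*max(|5.7455| - 4.39, 0) = 1.3555
prox(x) = [-1.0115, 0.0, 1.3555]
||prox(x)||_1 = 1.0115 + 0.0 + 1.3555 = 2.367


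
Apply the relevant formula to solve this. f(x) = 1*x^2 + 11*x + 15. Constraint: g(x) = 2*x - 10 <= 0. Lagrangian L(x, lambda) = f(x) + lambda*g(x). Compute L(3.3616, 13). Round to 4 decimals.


Step 1: Evaluate f(x).
f(3.3616) = 1*3.3616^2 + 11*3.3616 + 15 = 63.278
Step 2: Evaluate g(x).
g(3.3616) = 2*3.3616 - 10 = -3.2768
Step 3: Compute Lagrangian.
L = 63.278 + 13*-3.2768 = 20.6796


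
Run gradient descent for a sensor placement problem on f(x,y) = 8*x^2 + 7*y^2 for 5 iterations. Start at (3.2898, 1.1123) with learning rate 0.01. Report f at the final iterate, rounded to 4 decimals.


Gradient descent on f(x,y) = 8*x^2 + 7*y^2.
Starting point: (3.2898, 1.1123), alpha = 0.01
Step 1: grad_x = 2*8*3.2898 = 52.6368, grad_y = 2*7*1.1123 = 15.5722
  x_1 = 3.2898 - 0.01*52.6368 = 2.7634
  y_1 = 1.1123 - 0.01*15.5722 = 0.9566
Step 2: grad_x = 2*8*2.7634 = 44.2149, grad_y = 2*7*0.9566 = 13.3921
  x_2 = 2.7634 - 0.01*44.2149 = 2.3213
  y_2 = 0.9566 - 0.01*13.3921 = 0.8227
Step 3: grad_x = 2*8*2.3213 = 37.1405, grad_y = 2*7*0.8227 = 11.5172
  x_3 = 2.3213 - 0.01*37.1405 = 1.9499
  y_3 = 0.8227 - 0.01*11.5172 = 0.7075
Step 4: grad_x = 2*8*1.9499 = 31.198, grad_y = 2*7*0.7075 = 9.9048
  x_4 = 1.9499 - 0.01*31.198 = 1.6379
  y_4 = 0.7075 - 0.01*9.9048 = 0.6084
Step 5: grad_x = 2*8*1.6379 = 26.2064, grad_y = 2*7*0.6084 = 8.5181
  x_5 = 1.6379 - 0.01*26.2064 = 1.3758
  y_5 = 0.6084 - 0.01*8.5181 = 0.5233
f(1.3758, 0.5233) = 8*1.3758^2 + 7*0.5233^2 = 17.0599


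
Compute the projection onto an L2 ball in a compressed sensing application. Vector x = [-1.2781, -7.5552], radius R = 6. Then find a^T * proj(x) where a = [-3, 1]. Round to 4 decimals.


Step 1: Compute ||x|| (intermediates to 6 decimals).
||x|| = sqrt((-1.2781)^2 + (-7.5552)^2) = 7.662544
Step 2: Project.
Since ||x|| > R, scale = R/||x|| = 6/7.662544 = 0.78303, proj(x) = scale * x
proj(x) = [-1.000791, -5.915948]
Step 3: Dot product.
a^T * proj(x) = -3*(-1.000791) + 1*(-5.915948) = -2.9136


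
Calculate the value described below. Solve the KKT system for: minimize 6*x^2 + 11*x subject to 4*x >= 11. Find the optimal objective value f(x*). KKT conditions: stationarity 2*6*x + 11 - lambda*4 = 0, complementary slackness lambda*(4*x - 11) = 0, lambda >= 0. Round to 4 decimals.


Step 1: Try lambda = 0 (constraint inactive).
x_unc = -11/(2*6) = -0.9167
Check: 4*-0.9167 = -3.6668 < 11 -- violated!
Step 2: Constraint must be active: 4*x = 11
x* = 11/4 = 2.75
lambda = (2*6*2.75 + 11)/4 = 11.0
Step 3: Compute optimal value.
f(x*) = 6*2.75^2 + 11*2.75 = 75.625


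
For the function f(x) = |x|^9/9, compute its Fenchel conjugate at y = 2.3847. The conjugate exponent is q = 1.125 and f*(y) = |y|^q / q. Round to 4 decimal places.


The conjugate exponent q satisfies 1/p + 1/q = 1.
p = 9, so q = 9/(9 - 1) = 1.125
|y|^q = 2.3847^1.125 = 2.6584
f*(2.3847) = 2.6584 / 1.125 = 2.363


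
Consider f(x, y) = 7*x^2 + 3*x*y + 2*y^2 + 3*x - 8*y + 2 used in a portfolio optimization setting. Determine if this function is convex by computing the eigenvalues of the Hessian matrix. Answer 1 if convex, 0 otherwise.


The Hessian of f(x,y) = 7*x^2 + 3*x*y + 2*y^2 + 3*x - 8*y + 2 is:
H = [[14, 3], [3, 4]]
Trace = 14 + 4 = 18
Determinant = 14*4 - (3)^2 = 47
Discriminant = (18)^2 - 4*47 = 136.0
Eigenvalues: lambda_1 = 3.169, lambda_2 = 14.831
The function is convex.

1


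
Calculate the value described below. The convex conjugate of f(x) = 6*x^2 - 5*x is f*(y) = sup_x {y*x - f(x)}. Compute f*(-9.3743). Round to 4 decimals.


f*(y) = sup_x {y*x - a*x^2 - b*x} = sup_x {(y-b)*x - a*x^2}
FOC: (y - b) - 2a*x = 0 => x* = (y - b)/(2a)
x* = (-9.3743 + 5)/(2*6) = -0.3645
f*(-9.3743) = (y-b)^2/(4a) = (-9.3743 + 5)^2/(4*6)
= 19.1345/24 = 0.7973


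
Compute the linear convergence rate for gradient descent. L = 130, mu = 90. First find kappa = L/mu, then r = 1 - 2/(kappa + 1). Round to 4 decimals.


Step 1: Compute the condition number.
kappa = L/mu = 130/90 = 1.4444
Step 2: Compute the convergence rate.
r = 1 - 2/(kappa + 1) = 1 - 2*mu/(L + mu) = (L - mu)/(L + mu) = 40/220 = 0.1818


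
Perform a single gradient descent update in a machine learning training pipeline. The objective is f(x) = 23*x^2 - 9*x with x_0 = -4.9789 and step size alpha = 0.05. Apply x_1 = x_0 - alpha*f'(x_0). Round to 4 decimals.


We compute the gradient at x_0 and apply the update.
f'(x) = 46*x - 9
f'(-4.9789) = 46*-4.9789 - 9 = -238.0294
x_1 = -4.9789 - 0.05*-238.0294 = 6.9226


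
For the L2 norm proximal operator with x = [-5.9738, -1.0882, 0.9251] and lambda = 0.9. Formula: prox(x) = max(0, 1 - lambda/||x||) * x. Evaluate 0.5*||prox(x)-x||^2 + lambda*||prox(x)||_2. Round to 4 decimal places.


Step 1: Compute ||x||.
||x|| = 6.1422
Step 2: Compute scaling factor.
scale = max(0, 1 - 0.9/6.1422) = 0.8535
Step 3: prox(x) = [-5.0985, -0.9287, 0.7895]
||prox(x)|| = 5.2422
Step 4: Proximal objective.
0.5*||prox-x||^2 = 0.405
lambda*||prox|| = 4.718
Total = 5.123
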